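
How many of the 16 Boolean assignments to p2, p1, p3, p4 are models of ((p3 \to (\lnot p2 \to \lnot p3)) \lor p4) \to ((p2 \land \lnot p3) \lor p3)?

Initial set: {(((p3 \to (\lnot p2 \to \lnot p3)) \lor p4) \to ((p2 \land \lnot p3) \lor p3))}.
(((p3 \to (\lnot p2 \to \lnot p3)) \lor p4) \to ((p2 \land \lnot p3) \lor p3)): β-rule — branch into \lnot ((p3 \to (\lnot p2 \to \lnot p3)) \lor p4)  //  ((p2 \land \lnot p3) \lor p3).
  branch 1 (add \lnot ((p3 \to (\lnot p2 \to \lnot p3)) \lor p4)):
    \lnot ((p3 \to (\lnot p2 \to \lnot p3)) \lor p4): α-rule — add \lnot (p3 \to (\lnot p2 \to \lnot p3)), \lnot p4.
    \lnot (p3 \to (\lnot p2 \to \lnot p3)): α-rule — add p3, \lnot (\lnot p2 \to \lnot p3).
    \lnot (\lnot p2 \to \lnot p3): α-rule — add \lnot p2, \lnot \lnot p3.
    ○ open, literals {p2=F, p3=T, p4=F}.
  branch 2 (add ((p2 \land \lnot p3) \lor p3)):
    ((p2 \land \lnot p3) \lor p3): β-rule — branch into (p2 \land \lnot p3)  //  p3.
      branch 2.1 (add (p2 \land \lnot p3)):
        (p2 \land \lnot p3): α-rule — add p2, \lnot p3.
        ○ open, literals {p2=T, p3=F}.
      branch 2.2 (add p3):
        ○ open, literals {p3=T}.
0 branches closed, 3 open.
Each open branch fixes some atoms; the unmentioned ones are free. Counting distinct full assignments: branch {p2=F, p3=T, p4=F} (p1) contributes 2 new; branch {p2=T, p3=F} (p1, p4) contributes 4 new; branch {p3=T} (p2, p1, p4) contributes 6 new. Total: 12.

12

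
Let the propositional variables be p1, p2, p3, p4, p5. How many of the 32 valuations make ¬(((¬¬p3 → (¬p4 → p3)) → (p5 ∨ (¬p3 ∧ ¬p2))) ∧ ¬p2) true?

Initial set: {¬(((¬¬p3 → (¬p4 → p3)) → (p5 ∨ (¬p3 ∧ ¬p2))) ∧ ¬p2)}.
¬(((¬¬p3 → (¬p4 → p3)) → (p5 ∨ (¬p3 ∧ ¬p2))) ∧ ¬p2): β-rule — branch into ¬((¬¬p3 → (¬p4 → p3)) → (p5 ∨ (¬p3 ∧ ¬p2)))  //  ¬¬p2.
  branch 1 (add ¬((¬¬p3 → (¬p4 → p3)) → (p5 ∨ (¬p3 ∧ ¬p2)))):
    ¬((¬¬p3 → (¬p4 → p3)) → (p5 ∨ (¬p3 ∧ ¬p2))): α-rule — add (¬¬p3 → (¬p4 → p3)), ¬(p5 ∨ (¬p3 ∧ ¬p2)).
    ¬(p5 ∨ (¬p3 ∧ ¬p2)): α-rule — add ¬p5, ¬(¬p3 ∧ ¬p2).
    (¬¬p3 → (¬p4 → p3)): β-rule — branch into ¬¬¬p3  //  (¬p4 → p3).
      branch 1.1 (add ¬¬¬p3):
        ¬¬¬p3: drop double negation, giving ¬p3.
        ¬(¬p3 ∧ ¬p2): β-rule — branch into ¬¬p3  //  ¬¬p2.
          branch 1.1.1 (add ¬¬p3):
            × closes — contains both p3 and ¬p3.
          branch 1.1.2 (add ¬¬p2):
            ○ open, literals {p2=T, p3=F, p5=F}.
      branch 1.2 (add (¬p4 → p3)):
        ¬(¬p3 ∧ ¬p2): β-rule — branch into ¬¬p3  //  ¬¬p2.
          branch 1.2.1 (add ¬¬p3):
            (¬p4 → p3): β-rule — branch into ¬¬p4  //  p3.
              branch 1.2.1.1 (add ¬¬p4):
                ○ open, literals {p3=T, p4=T, p5=F}.
              branch 1.2.1.2 (add p3):
                ○ open, literals {p3=T, p5=F}.
          branch 1.2.2 (add ¬¬p2):
            (¬p4 → p3): β-rule — branch into ¬¬p4  //  p3.
              branch 1.2.2.1 (add ¬¬p4):
                ○ open, literals {p2=T, p4=T, p5=F}.
              branch 1.2.2.2 (add p3):
                ○ open, literals {p2=T, p3=T, p5=F}.
  branch 2 (add ¬¬p2):
    ○ open, literals {p2=T}.
1 branch closed, 6 open.
Each open branch fixes some atoms; the unmentioned ones are free. Counting distinct full assignments: branch {p2=T, p3=F, p5=F} (p1, p4) contributes 4 new; branch {p3=T, p4=T, p5=F} (p1, p2) contributes 4 new; branch {p3=T, p5=F} (p1, p2, p4) contributes 4 new; branch {p2=T, p4=T, p5=F} (p1, p3) contributes 0 new; branch {p2=T, p3=T, p5=F} (p1, p4) contributes 0 new; branch {p2=T} (p1, p3, p4, p5) contributes 8 new. Total: 20.

20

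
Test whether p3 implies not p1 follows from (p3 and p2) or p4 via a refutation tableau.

No

Initial set: {((p3 and p2) or p4); not (p3 implies not p1)}.
not (p3 implies not p1): α-rule — add p3, not not p1.
((p3 and p2) or p4): β-rule — branch into (p3 and p2)  //  p4.
  branch 1 (add (p3 and p2)):
    (p3 and p2): α-rule — add p3, p2.
    ○ open, literals {p1=true, p2=true, p3=true}.
  branch 2 (add p4):
    ○ open, literals {p1=true, p3=true, p4=true}.
0 branches closed, 2 open.
An open branch gives a countermodel: p1=true, p2=true, p3=true (unmentioned atoms arbitrary); the premises hold there but the conclusion fails.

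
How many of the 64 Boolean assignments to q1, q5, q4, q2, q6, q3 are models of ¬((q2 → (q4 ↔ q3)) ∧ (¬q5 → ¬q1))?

28

Initial set: {¬((q2 → (q4 ↔ q3)) ∧ (¬q5 → ¬q1))}.
¬((q2 → (q4 ↔ q3)) ∧ (¬q5 → ¬q1)): β-rule — branch into ¬(q2 → (q4 ↔ q3))  //  ¬(¬q5 → ¬q1).
  branch 1 (add ¬(q2 → (q4 ↔ q3))):
    ¬(q2 → (q4 ↔ q3)): α-rule — add q2, ¬(q4 ↔ q3).
    ¬(q4 ↔ q3): β-rule — branch into q4, ¬q3  //  ¬q4, q3.
      branch 1.1 (add q4, ¬q3):
        ○ open, literals {q2=1, q3=0, q4=1}.
      branch 1.2 (add ¬q4, q3):
        ○ open, literals {q2=1, q3=1, q4=0}.
  branch 2 (add ¬(¬q5 → ¬q1)):
    ¬(¬q5 → ¬q1): α-rule — add ¬q5, ¬¬q1.
    ○ open, literals {q1=1, q5=0}.
0 branches closed, 3 open.
Each open branch fixes some atoms; the unmentioned ones are free. Counting distinct full assignments: branch {q2=1, q3=0, q4=1} (q1, q5, q6) contributes 8 new; branch {q2=1, q3=1, q4=0} (q1, q5, q6) contributes 8 new; branch {q1=1, q5=0} (q4, q2, q6, q3) contributes 12 new. Total: 28.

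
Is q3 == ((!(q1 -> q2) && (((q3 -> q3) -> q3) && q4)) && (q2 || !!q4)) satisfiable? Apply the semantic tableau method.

Initial set: {(q3 == ((!(q1 -> q2) && (((q3 -> q3) -> q3) && q4)) && (q2 || !!q4)))}.
(q3 == ((!(q1 -> q2) && (((q3 -> q3) -> q3) && q4)) && (q2 || !!q4))): β-rule — branch into q3, ((!(q1 -> q2) && (((q3 -> q3) -> q3) && q4)) && (q2 || !!q4))  //  !q3, !((!(q1 -> q2) && (((q3 -> q3) -> q3) && q4)) && (q2 || !!q4)).
  branch 1 (add q3, ((!(q1 -> q2) && (((q3 -> q3) -> q3) && q4)) && (q2 || !!q4))):
    ((!(q1 -> q2) && (((q3 -> q3) -> q3) && q4)) && (q2 || !!q4)): α-rule — add (!(q1 -> q2) && (((q3 -> q3) -> q3) && q4)), (q2 || !!q4).
    (!(q1 -> q2) && (((q3 -> q3) -> q3) && q4)): α-rule — add !(q1 -> q2), (((q3 -> q3) -> q3) && q4).
    !(q1 -> q2): α-rule — add q1, !q2.
    (((q3 -> q3) -> q3) && q4): α-rule — add ((q3 -> q3) -> q3), q4.
    (q2 || !!q4): β-rule — branch into q2  //  !!q4.
      branch 1.1 (add q2):
        × closes — contains both q2 and !q2.
      branch 1.2 (add !!q4):
        !!q4: drop double negation, giving q4.
        ((q3 -> q3) -> q3): β-rule — branch into !(q3 -> q3)  //  q3.
          branch 1.2.1 (add !(q3 -> q3)):
            !(q3 -> q3): α-rule — add q3, !q3.
            × closes — contains both q3 and !q3.
          branch 1.2.2 (add q3):
            ○ open, literals {q1=true, q2=false, q3=true, q4=true}.
  branch 2 (add !q3, !((!(q1 -> q2) && (((q3 -> q3) -> q3) && q4)) && (q2 || !!q4))):
    !((!(q1 -> q2) && (((q3 -> q3) -> q3) && q4)) && (q2 || !!q4)): β-rule — branch into !(!(q1 -> q2) && (((q3 -> q3) -> q3) && q4))  //  !(q2 || !!q4).
      branch 2.1 (add !(!(q1 -> q2) && (((q3 -> q3) -> q3) && q4))):
        !(!(q1 -> q2) && (((q3 -> q3) -> q3) && q4)): β-rule — branch into !!(q1 -> q2)  //  !(((q3 -> q3) -> q3) && q4).
          branch 2.1.1 (add !!(q1 -> q2)):
            !!(q1 -> q2): β-rule — branch into !q1  //  q2.
              branch 2.1.1.1 (add !q1):
                ○ open, literals {q1=false, q3=false}.
              branch 2.1.1.2 (add q2):
                ○ open, literals {q2=true, q3=false}.
          branch 2.1.2 (add !(((q3 -> q3) -> q3) && q4)):
            !(((q3 -> q3) -> q3) && q4): β-rule — branch into !((q3 -> q3) -> q3)  //  !q4.
              branch 2.1.2.1 (add !((q3 -> q3) -> q3)):
                !((q3 -> q3) -> q3): α-rule — add (q3 -> q3), !q3.
                (q3 -> q3): β-rule — branch into !q3  //  q3.
                  branch 2.1.2.1.1 (add !q3):
                    ○ open, literals {q3=false}.
                  branch 2.1.2.1.2 (add q3):
                    × closes — contains both q3 and !q3.
              branch 2.1.2.2 (add !q4):
                ○ open, literals {q3=false, q4=false}.
      branch 2.2 (add !(q2 || !!q4)):
        !(q2 || !!q4): α-rule — add !q2, !!!q4.
        !!!q4: drop double negation, giving !q4.
        ○ open, literals {q2=false, q3=false, q4=false}.
3 branches closed, 6 open.
An open branch gives a satisfying assignment: q1=true, q2=false, q3=true, q4=true.

Satisfiable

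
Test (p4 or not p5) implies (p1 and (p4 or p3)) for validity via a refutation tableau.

Assume the negation and expand:
Initial set: {F ((p4 or not p5) implies (p1 and (p4 or p3)))}.
F ((p4 or not p5) implies (p1 and (p4 or p3))): α-rule — add T (p4 or not p5), F (p1 and (p4 or p3)).
T (p4 or not p5): β-rule — branch into T p4  //  T not p5.
  branch 1 (add T p4):
    F (p1 and (p4 or p3)): β-rule — branch into F p1  //  F (p4 or p3).
      branch 1.1 (add F p1):
        ○ open, literals {p1=F, p4=T}.
      branch 1.2 (add F (p4 or p3)):
        F (p4 or p3): α-rule — add F p4, F p3.
        × closes — contains both p4 and not p4.
  branch 2 (add T not p5):
    F (p1 and (p4 or p3)): β-rule — branch into F p1  //  F (p4 or p3).
      branch 2.1 (add F p1):
        ○ open, literals {p1=F, p5=F}.
      branch 2.2 (add F (p4 or p3)):
        F (p4 or p3): α-rule — add F p4, F p3.
        ○ open, literals {p3=F, p4=F, p5=F}.
1 branch closed, 3 open.
An open branch gives a countermodel: p1=F, p4=T (unmentioned atoms arbitrary); under it the original formula is false.

Not valid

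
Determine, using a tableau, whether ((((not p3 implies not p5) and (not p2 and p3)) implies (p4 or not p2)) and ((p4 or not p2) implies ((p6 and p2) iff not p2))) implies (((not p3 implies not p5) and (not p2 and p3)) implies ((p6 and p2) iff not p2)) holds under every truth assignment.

Assume the negation and expand:
Initial set: {not (((((not p3 implies not p5) and (not p2 and p3)) implies (p4 or not p2)) and ((p4 or not p2) implies ((p6 and p2) iff not p2))) implies (((not p3 implies not p5) and (not p2 and p3)) implies ((p6 and p2) iff not p2)))}.
not (((((not p3 implies not p5) and (not p2 and p3)) implies (p4 or not p2)) and ((p4 or not p2) implies ((p6 and p2) iff not p2))) implies (((not p3 implies not p5) and (not p2 and p3)) implies ((p6 and p2) iff not p2))): α-rule — add ((((not p3 implies not p5) and (not p2 and p3)) implies (p4 or not p2)) and ((p4 or not p2) implies ((p6 and p2) iff not p2))), not (((not p3 implies not p5) and (not p2 and p3)) implies ((p6 and p2) iff not p2)).
((((not p3 implies not p5) and (not p2 and p3)) implies (p4 or not p2)) and ((p4 or not p2) implies ((p6 and p2) iff not p2))): α-rule — add (((not p3 implies not p5) and (not p2 and p3)) implies (p4 or not p2)), ((p4 or not p2) implies ((p6 and p2) iff not p2)).
not (((not p3 implies not p5) and (not p2 and p3)) implies ((p6 and p2) iff not p2)): α-rule — add ((not p3 implies not p5) and (not p2 and p3)), not ((p6 and p2) iff not p2).
((not p3 implies not p5) and (not p2 and p3)): α-rule — add (not p3 implies not p5), (not p2 and p3).
(not p2 and p3): α-rule — add not p2, p3.
(((not p3 implies not p5) and (not p2 and p3)) implies (p4 or not p2)): β-rule — branch into not ((not p3 implies not p5) and (not p2 and p3))  //  (p4 or not p2).
  branch 1 (add not ((not p3 implies not p5) and (not p2 and p3))):
    ((p4 or not p2) implies ((p6 and p2) iff not p2)): β-rule — branch into not (p4 or not p2)  //  ((p6 and p2) iff not p2).
      branch 1.1 (add not (p4 or not p2)):
        not (p4 or not p2): α-rule — add not p4, not not p2.
        × closes — contains both p2 and not p2.
      branch 1.2 (add ((p6 and p2) iff not p2)):
        not ((p6 and p2) iff not p2): β-rule — branch into (p6 and p2), not not p2  //  not (p6 and p2), not p2.
          branch 1.2.1 (add (p6 and p2), not not p2):
            × closes — contains both p2 and not p2.
          branch 1.2.2 (add not (p6 and p2), not p2):
            (not p3 implies not p5): β-rule — branch into not not p3  //  not p5.
              branch 1.2.2.1 (add not not p3):
                not ((not p3 implies not p5) and (not p2 and p3)): β-rule — branch into not (not p3 implies not p5)  //  not (not p2 and p3).
                  branch 1.2.2.1.1 (add not (not p3 implies not p5)):
                    not (not p3 implies not p5): α-rule — add not p3, not not p5.
                    × closes — contains both p3 and not p3.
                  branch 1.2.2.1.2 (add not (not p2 and p3)):
                    ((p6 and p2) iff not p2): β-rule — branch into (p6 and p2), not p2  //  not (p6 and p2), not not p2.
                      branch 1.2.2.1.2.1 (add (p6 and p2), not p2):
                        (p6 and p2): α-rule — add p6, p2.
                        × closes — contains both p2 and not p2.
                      branch 1.2.2.1.2.2 (add not (p6 and p2), not not p2):
                        × closes — contains both p2 and not p2.
              branch 1.2.2.2 (add not p5):
                not ((not p3 implies not p5) and (not p2 and p3)): β-rule — branch into not (not p3 implies not p5)  //  not (not p2 and p3).
                  branch 1.2.2.2.1 (add not (not p3 implies not p5)):
                    not (not p3 implies not p5): α-rule — add not p3, not not p5.
                    × closes — contains both p3 and not p3.
                  branch 1.2.2.2.2 (add not (not p2 and p3)):
                    ((p6 and p2) iff not p2): β-rule — branch into (p6 and p2), not p2  //  not (p6 and p2), not not p2.
                      branch 1.2.2.2.2.1 (add (p6 and p2), not p2):
                        (p6 and p2): α-rule — add p6, p2.
                        × closes — contains both p2 and not p2.
                      branch 1.2.2.2.2.2 (add not (p6 and p2), not not p2):
                        × closes — contains both p2 and not p2.
  branch 2 (add (p4 or not p2)):
    ((p4 or not p2) implies ((p6 and p2) iff not p2)): β-rule — branch into not (p4 or not p2)  //  ((p6 and p2) iff not p2).
      branch 2.1 (add not (p4 or not p2)):
        not (p4 or not p2): α-rule — add not p4, not not p2.
        × closes — contains both p2 and not p2.
      branch 2.2 (add ((p6 and p2) iff not p2)):
        not ((p6 and p2) iff not p2): β-rule — branch into (p6 and p2), not not p2  //  not (p6 and p2), not p2.
          branch 2.2.1 (add (p6 and p2), not not p2):
            × closes — contains both p2 and not p2.
          branch 2.2.2 (add not (p6 and p2), not p2):
            (not p3 implies not p5): β-rule — branch into not not p3  //  not p5.
              branch 2.2.2.1 (add not not p3):
                (p4 or not p2): β-rule — branch into p4  //  not p2.
                  branch 2.2.2.1.1 (add p4):
                    ((p6 and p2) iff not p2): β-rule — branch into (p6 and p2), not p2  //  not (p6 and p2), not not p2.
                      branch 2.2.2.1.1.1 (add (p6 and p2), not p2):
                        (p6 and p2): α-rule — add p6, p2.
                        × closes — contains both p2 and not p2.
                      branch 2.2.2.1.1.2 (add not (p6 and p2), not not p2):
                        × closes — contains both p2 and not p2.
                  branch 2.2.2.1.2 (add not p2):
                    ((p6 and p2) iff not p2): β-rule — branch into (p6 and p2), not p2  //  not (p6 and p2), not not p2.
                      branch 2.2.2.1.2.1 (add (p6 and p2), not p2):
                        (p6 and p2): α-rule — add p6, p2.
                        × closes — contains both p2 and not p2.
                      branch 2.2.2.1.2.2 (add not (p6 and p2), not not p2):
                        × closes — contains both p2 and not p2.
              branch 2.2.2.2 (add not p5):
                (p4 or not p2): β-rule — branch into p4  //  not p2.
                  branch 2.2.2.2.1 (add p4):
                    ((p6 and p2) iff not p2): β-rule — branch into (p6 and p2), not p2  //  not (p6 and p2), not not p2.
                      branch 2.2.2.2.1.1 (add (p6 and p2), not p2):
                        (p6 and p2): α-rule — add p6, p2.
                        × closes — contains both p2 and not p2.
                      branch 2.2.2.2.1.2 (add not (p6 and p2), not not p2):
                        × closes — contains both p2 and not p2.
                  branch 2.2.2.2.2 (add not p2):
                    ((p6 and p2) iff not p2): β-rule — branch into (p6 and p2), not p2  //  not (p6 and p2), not not p2.
                      branch 2.2.2.2.2.1 (add (p6 and p2), not p2):
                        (p6 and p2): α-rule — add p6, p2.
                        × closes — contains both p2 and not p2.
                      branch 2.2.2.2.2.2 (add not (p6 and p2), not not p2):
                        × closes — contains both p2 and not p2.
All 18 branches close.
Every branch closed, so the negation is unsatisfiable and the formula is valid.

Valid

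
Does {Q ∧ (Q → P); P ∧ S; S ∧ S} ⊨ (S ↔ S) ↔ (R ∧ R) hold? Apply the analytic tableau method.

No

Initial set: {(Q ∧ (Q → P)); (P ∧ S); (S ∧ S); ¬((S ↔ S) ↔ (R ∧ R))}.
(Q ∧ (Q → P)): α-rule — add Q, (Q → P).
(P ∧ S): α-rule — add P, S.
(S ∧ S): α-rule — add S, S.
¬((S ↔ S) ↔ (R ∧ R)): β-rule — branch into (S ↔ S), ¬(R ∧ R)  //  ¬(S ↔ S), (R ∧ R).
  branch 1 (add (S ↔ S), ¬(R ∧ R)):
    (Q → P): β-rule — branch into ¬Q  //  P.
      branch 1.1 (add ¬Q):
        × closes — contains both Q and ¬Q.
      branch 1.2 (add P):
        (S ↔ S): β-rule — branch into S, S  //  ¬S, ¬S.
          branch 1.2.1 (add S, S):
            ¬(R ∧ R): β-rule — branch into ¬R  //  ¬R.
              branch 1.2.1.1 (add ¬R):
                ○ open, literals {P=T, Q=T, R=F, S=T}.
              branch 1.2.1.2 (add ¬R):
                ○ open, literals {P=T, Q=T, R=F, S=T}.
          branch 1.2.2 (add ¬S, ¬S):
            × closes — contains both S and ¬S.
  branch 2 (add ¬(S ↔ S), (R ∧ R)):
    (R ∧ R): α-rule — add R, R.
    (Q → P): β-rule — branch into ¬Q  //  P.
      branch 2.1 (add ¬Q):
        × closes — contains both Q and ¬Q.
      branch 2.2 (add P):
        ¬(S ↔ S): β-rule — branch into S, ¬S  //  ¬S, S.
          branch 2.2.1 (add S, ¬S):
            × closes — contains both S and ¬S.
          branch 2.2.2 (add ¬S, S):
            × closes — contains both S and ¬S.
5 branches closed, 2 open.
An open branch gives a countermodel: P=T, Q=T, R=F, S=T (unmentioned atoms arbitrary); the premises hold there but the conclusion fails.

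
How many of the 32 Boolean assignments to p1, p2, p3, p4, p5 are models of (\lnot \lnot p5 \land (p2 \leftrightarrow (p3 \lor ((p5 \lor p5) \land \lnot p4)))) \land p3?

4

Initial set: {((\lnot \lnot p5 \land (p2 \leftrightarrow (p3 \lor ((p5 \lor p5) \land \lnot p4)))) \land p3)}.
((\lnot \lnot p5 \land (p2 \leftrightarrow (p3 \lor ((p5 \lor p5) \land \lnot p4)))) \land p3): α-rule — add (\lnot \lnot p5 \land (p2 \leftrightarrow (p3 \lor ((p5 \lor p5) \land \lnot p4)))), p3.
(\lnot \lnot p5 \land (p2 \leftrightarrow (p3 \lor ((p5 \lor p5) \land \lnot p4)))): α-rule — add \lnot \lnot p5, (p2 \leftrightarrow (p3 \lor ((p5 \lor p5) \land \lnot p4))).
\lnot \lnot p5: drop double negation, giving p5.
(p2 \leftrightarrow (p3 \lor ((p5 \lor p5) \land \lnot p4))): β-rule — branch into p2, (p3 \lor ((p5 \lor p5) \land \lnot p4))  //  \lnot p2, \lnot (p3 \lor ((p5 \lor p5) \land \lnot p4)).
  branch 1 (add p2, (p3 \lor ((p5 \lor p5) \land \lnot p4))):
    (p3 \lor ((p5 \lor p5) \land \lnot p4)): β-rule — branch into p3  //  ((p5 \lor p5) \land \lnot p4).
      branch 1.1 (add p3):
        ○ open, literals {p2=true, p3=true, p5=true}.
      branch 1.2 (add ((p5 \lor p5) \land \lnot p4)):
        ((p5 \lor p5) \land \lnot p4): α-rule — add (p5 \lor p5), \lnot p4.
        (p5 \lor p5): β-rule — branch into p5  //  p5.
          branch 1.2.1 (add p5):
            ○ open, literals {p2=true, p3=true, p4=false, p5=true}.
          branch 1.2.2 (add p5):
            ○ open, literals {p2=true, p3=true, p4=false, p5=true}.
  branch 2 (add \lnot p2, \lnot (p3 \lor ((p5 \lor p5) \land \lnot p4))):
    \lnot (p3 \lor ((p5 \lor p5) \land \lnot p4)): α-rule — add \lnot p3, \lnot ((p5 \lor p5) \land \lnot p4).
    × closes — contains both p3 and \lnot p3.
1 branch closed, 3 open.
Each open branch fixes some atoms; the unmentioned ones are free. Counting distinct full assignments: branch {p2=true, p3=true, p5=true} (p1, p4) contributes 4 new; branch {p2=true, p3=true, p4=false, p5=true} (p1) contributes 0 new; branch {p2=true, p3=true, p4=false, p5=true} (p1) contributes 0 new. Total: 4.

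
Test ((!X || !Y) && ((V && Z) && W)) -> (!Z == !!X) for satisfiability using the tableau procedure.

Satisfiable

Initial set: {T (((!X || !Y) && ((V && Z) && W)) -> (!Z == !!X))}.
T (((!X || !Y) && ((V && Z) && W)) -> (!Z == !!X)): β-rule — branch into F ((!X || !Y) && ((V && Z) && W))  //  T (!Z == !!X).
  branch 1 (add F ((!X || !Y) && ((V && Z) && W))):
    F ((!X || !Y) && ((V && Z) && W)): β-rule — branch into F (!X || !Y)  //  F ((V && Z) && W).
      branch 1.1 (add F (!X || !Y)):
        F (!X || !Y): α-rule — add F !X, F !Y.
        ○ open, literals {X=T, Y=T}.
      branch 1.2 (add F ((V && Z) && W)):
        F ((V && Z) && W): β-rule — branch into F (V && Z)  //  F W.
          branch 1.2.1 (add F (V && Z)):
            F (V && Z): β-rule — branch into F V  //  F Z.
              branch 1.2.1.1 (add F V):
                ○ open, literals {V=F}.
              branch 1.2.1.2 (add F Z):
                ○ open, literals {Z=F}.
          branch 1.2.2 (add F W):
            ○ open, literals {W=F}.
  branch 2 (add T (!Z == !!X)):
    T (!Z == !!X): β-rule — branch into T !Z, T !!X  //  F !Z, F !!X.
      branch 2.1 (add T !Z, T !!X):
        T !!X: drop double negation, giving T X.
        ○ open, literals {X=T, Z=F}.
      branch 2.2 (add F !Z, F !!X):
        F !!X: drop double negation, giving F X.
        ○ open, literals {X=F, Z=T}.
0 branches closed, 6 open.
An open branch gives a satisfying assignment: X=T, Y=T.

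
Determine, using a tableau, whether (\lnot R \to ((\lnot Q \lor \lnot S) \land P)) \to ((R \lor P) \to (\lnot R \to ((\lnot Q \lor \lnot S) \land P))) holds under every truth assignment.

Assume the negation and expand:
Initial set: {F ((\lnot R \to ((\lnot Q \lor \lnot S) \land P)) \to ((R \lor P) \to (\lnot R \to ((\lnot Q \lor \lnot S) \land P))))}.
F ((\lnot R \to ((\lnot Q \lor \lnot S) \land P)) \to ((R \lor P) \to (\lnot R \to ((\lnot Q \lor \lnot S) \land P)))): α-rule — add T (\lnot R \to ((\lnot Q \lor \lnot S) \land P)), F ((R \lor P) \to (\lnot R \to ((\lnot Q \lor \lnot S) \land P))).
F ((R \lor P) \to (\lnot R \to ((\lnot Q \lor \lnot S) \land P))): α-rule — add T (R \lor P), F (\lnot R \to ((\lnot Q \lor \lnot S) \land P)).
F (\lnot R \to ((\lnot Q \lor \lnot S) \land P)): α-rule — add T \lnot R, F ((\lnot Q \lor \lnot S) \land P).
T (\lnot R \to ((\lnot Q \lor \lnot S) \land P)): β-rule — branch into F \lnot R  //  T ((\lnot Q \lor \lnot S) \land P).
  branch 1 (add F \lnot R):
    × closes — contains both R and \lnot R.
  branch 2 (add T ((\lnot Q \lor \lnot S) \land P)):
    T ((\lnot Q \lor \lnot S) \land P): α-rule — add T (\lnot Q \lor \lnot S), T P.
    T (R \lor P): β-rule — branch into T R  //  T P.
      branch 2.1 (add T R):
        × closes — contains both R and \lnot R.
      branch 2.2 (add T P):
        F ((\lnot Q \lor \lnot S) \land P): β-rule — branch into F (\lnot Q \lor \lnot S)  //  F P.
          branch 2.2.1 (add F (\lnot Q \lor \lnot S)):
            F (\lnot Q \lor \lnot S): α-rule — add F \lnot Q, F \lnot S.
            T (\lnot Q \lor \lnot S): β-rule — branch into T \lnot Q  //  T \lnot S.
              branch 2.2.1.1 (add T \lnot Q):
                × closes — contains both Q and \lnot Q.
              branch 2.2.1.2 (add T \lnot S):
                × closes — contains both S and \lnot S.
          branch 2.2.2 (add F P):
            × closes — contains both P and \lnot P.
All 5 branches close.
Every branch closed, so the negation is unsatisfiable and the formula is valid.

Valid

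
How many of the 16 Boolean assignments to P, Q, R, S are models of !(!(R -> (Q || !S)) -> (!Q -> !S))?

2

Initial set: {T !(!(R -> (Q || !S)) -> (!Q -> !S))}.
T !(!(R -> (Q || !S)) -> (!Q -> !S)): α-rule — add T !(R -> (Q || !S)), F (!Q -> !S).
T !(R -> (Q || !S)): α-rule — add T R, F (Q || !S).
F (!Q -> !S): α-rule — add T !Q, F !S.
F (Q || !S): α-rule — add F Q, F !S.
○ open, literals {Q=0, R=1, S=1}.
0 branches closed, 1 open.
Each open branch fixes some atoms; the unmentioned ones are free. Counting distinct full assignments: branch {Q=0, R=1, S=1} (P) contributes 2 new. Total: 2.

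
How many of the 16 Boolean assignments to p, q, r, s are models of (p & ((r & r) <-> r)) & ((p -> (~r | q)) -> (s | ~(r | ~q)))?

Initial set: {((p & ((r & r) <-> r)) & ((p -> (~r | q)) -> (s | ~(r | ~q))))}.
((p & ((r & r) <-> r)) & ((p -> (~r | q)) -> (s | ~(r | ~q)))): α-rule — add (p & ((r & r) <-> r)), ((p -> (~r | q)) -> (s | ~(r | ~q))).
(p & ((r & r) <-> r)): α-rule — add p, ((r & r) <-> r).
((p -> (~r | q)) -> (s | ~(r | ~q))): β-rule — branch into ~(p -> (~r | q))  //  (s | ~(r | ~q)).
  branch 1 (add ~(p -> (~r | q))):
    ~(p -> (~r | q)): α-rule — add p, ~(~r | q).
    ~(~r | q): α-rule — add ~~r, ~q.
    ((r & r) <-> r): β-rule — branch into (r & r), r  //  ~(r & r), ~r.
      branch 1.1 (add (r & r), r):
        (r & r): α-rule — add r, r.
        ○ open, literals {p=1, q=0, r=1}.
      branch 1.2 (add ~(r & r), ~r):
        × closes — contains both r and ~r.
  branch 2 (add (s | ~(r | ~q))):
    ((r & r) <-> r): β-rule — branch into (r & r), r  //  ~(r & r), ~r.
      branch 2.1 (add (r & r), r):
        (r & r): α-rule — add r, r.
        (s | ~(r | ~q)): β-rule — branch into s  //  ~(r | ~q).
          branch 2.1.1 (add s):
            ○ open, literals {p=1, r=1, s=1}.
          branch 2.1.2 (add ~(r | ~q)):
            ~(r | ~q): α-rule — add ~r, ~~q.
            × closes — contains both r and ~r.
      branch 2.2 (add ~(r & r), ~r):
        (s | ~(r | ~q)): β-rule — branch into s  //  ~(r | ~q).
          branch 2.2.1 (add s):
            ~(r & r): β-rule — branch into ~r  //  ~r.
              branch 2.2.1.1 (add ~r):
                ○ open, literals {p=1, r=0, s=1}.
              branch 2.2.1.2 (add ~r):
                ○ open, literals {p=1, r=0, s=1}.
          branch 2.2.2 (add ~(r | ~q)):
            ~(r | ~q): α-rule — add ~r, ~~q.
            ~(r & r): β-rule — branch into ~r  //  ~r.
              branch 2.2.2.1 (add ~r):
                ○ open, literals {p=1, q=1, r=0}.
              branch 2.2.2.2 (add ~r):
                ○ open, literals {p=1, q=1, r=0}.
2 branches closed, 6 open.
Each open branch fixes some atoms; the unmentioned ones are free. Counting distinct full assignments: branch {p=1, q=0, r=1} (s) contributes 2 new; branch {p=1, r=1, s=1} (q) contributes 1 new; branch {p=1, r=0, s=1} (q) contributes 2 new; branch {p=1, r=0, s=1} (q) contributes 0 new; branch {p=1, q=1, r=0} (s) contributes 1 new; branch {p=1, q=1, r=0} (s) contributes 0 new. Total: 6.

6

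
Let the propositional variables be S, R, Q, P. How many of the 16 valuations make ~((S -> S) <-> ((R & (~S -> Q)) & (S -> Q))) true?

12

Initial set: {~((S -> S) <-> ((R & (~S -> Q)) & (S -> Q)))}.
~((S -> S) <-> ((R & (~S -> Q)) & (S -> Q))): β-rule — branch into (S -> S), ~((R & (~S -> Q)) & (S -> Q))  //  ~(S -> S), ((R & (~S -> Q)) & (S -> Q)).
  branch 1 (add (S -> S), ~((R & (~S -> Q)) & (S -> Q))):
    (S -> S): β-rule — branch into ~S  //  S.
      branch 1.1 (add ~S):
        ~((R & (~S -> Q)) & (S -> Q)): β-rule — branch into ~(R & (~S -> Q))  //  ~(S -> Q).
          branch 1.1.1 (add ~(R & (~S -> Q))):
            ~(R & (~S -> Q)): β-rule — branch into ~R  //  ~(~S -> Q).
              branch 1.1.1.1 (add ~R):
                ○ open, literals {R=F, S=F}.
              branch 1.1.1.2 (add ~(~S -> Q)):
                ~(~S -> Q): α-rule — add ~S, ~Q.
                ○ open, literals {Q=F, S=F}.
          branch 1.1.2 (add ~(S -> Q)):
            ~(S -> Q): α-rule — add S, ~Q.
            × closes — contains both S and ~S.
      branch 1.2 (add S):
        ~((R & (~S -> Q)) & (S -> Q)): β-rule — branch into ~(R & (~S -> Q))  //  ~(S -> Q).
          branch 1.2.1 (add ~(R & (~S -> Q))):
            ~(R & (~S -> Q)): β-rule — branch into ~R  //  ~(~S -> Q).
              branch 1.2.1.1 (add ~R):
                ○ open, literals {R=F, S=T}.
              branch 1.2.1.2 (add ~(~S -> Q)):
                ~(~S -> Q): α-rule — add ~S, ~Q.
                × closes — contains both S and ~S.
          branch 1.2.2 (add ~(S -> Q)):
            ~(S -> Q): α-rule — add S, ~Q.
            ○ open, literals {Q=F, S=T}.
  branch 2 (add ~(S -> S), ((R & (~S -> Q)) & (S -> Q))):
    ~(S -> S): α-rule — add S, ~S.
    × closes — contains both S and ~S.
3 branches closed, 4 open.
Each open branch fixes some atoms; the unmentioned ones are free. Counting distinct full assignments: branch {R=F, S=F} (Q, P) contributes 4 new; branch {Q=F, S=F} (R, P) contributes 2 new; branch {R=F, S=T} (Q, P) contributes 4 new; branch {Q=F, S=T} (R, P) contributes 2 new. Total: 12.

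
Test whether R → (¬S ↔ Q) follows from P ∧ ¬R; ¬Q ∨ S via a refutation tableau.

Yes

Initial set: {(P ∧ ¬R); (¬Q ∨ S); ¬(R → (¬S ↔ Q))}.
(P ∧ ¬R): α-rule — add P, ¬R.
¬(R → (¬S ↔ Q)): α-rule — add R, ¬(¬S ↔ Q).
× closes — contains both R and ¬R.
All 1 branch closes.
Every branch closed, so the premises entail the conclusion.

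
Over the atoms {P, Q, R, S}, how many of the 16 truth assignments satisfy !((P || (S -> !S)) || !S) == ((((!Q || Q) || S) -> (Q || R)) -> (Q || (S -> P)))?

3

Initial set: {(!((P || (S -> !S)) || !S) == ((((!Q || Q) || S) -> (Q || R)) -> (Q || (S -> P))))}.
(!((P || (S -> !S)) || !S) == ((((!Q || Q) || S) -> (Q || R)) -> (Q || (S -> P)))): β-rule — branch into !((P || (S -> !S)) || !S), ((((!Q || Q) || S) -> (Q || R)) -> (Q || (S -> P)))  //  !!((P || (S -> !S)) || !S), !((((!Q || Q) || S) -> (Q || R)) -> (Q || (S -> P))).
  branch 1 (add !((P || (S -> !S)) || !S), ((((!Q || Q) || S) -> (Q || R)) -> (Q || (S -> P)))):
    !((P || (S -> !S)) || !S): α-rule — add !(P || (S -> !S)), !!S.
    !(P || (S -> !S)): α-rule — add !P, !(S -> !S).
    !(S -> !S): α-rule — add S, !!S.
    ((((!Q || Q) || S) -> (Q || R)) -> (Q || (S -> P))): β-rule — branch into !(((!Q || Q) || S) -> (Q || R))  //  (Q || (S -> P)).
      branch 1.1 (add !(((!Q || Q) || S) -> (Q || R))):
        !(((!Q || Q) || S) -> (Q || R)): α-rule — add ((!Q || Q) || S), !(Q || R).
        !(Q || R): α-rule — add !Q, !R.
        ((!Q || Q) || S): β-rule — branch into (!Q || Q)  //  S.
          branch 1.1.1 (add (!Q || Q)):
            (!Q || Q): β-rule — branch into !Q  //  Q.
              branch 1.1.1.1 (add !Q):
                ○ open, literals {P=0, Q=0, R=0, S=1}.
              branch 1.1.1.2 (add Q):
                × closes — contains both Q and !Q.
          branch 1.1.2 (add S):
            ○ open, literals {P=0, Q=0, R=0, S=1}.
      branch 1.2 (add (Q || (S -> P))):
        (Q || (S -> P)): β-rule — branch into Q  //  (S -> P).
          branch 1.2.1 (add Q):
            ○ open, literals {P=0, Q=1, S=1}.
          branch 1.2.2 (add (S -> P)):
            (S -> P): β-rule — branch into !S  //  P.
              branch 1.2.2.1 (add !S):
                × closes — contains both S and !S.
              branch 1.2.2.2 (add P):
                × closes — contains both P and !P.
  branch 2 (add !!((P || (S -> !S)) || !S), !((((!Q || Q) || S) -> (Q || R)) -> (Q || (S -> P)))):
    !((((!Q || Q) || S) -> (Q || R)) -> (Q || (S -> P))): α-rule — add (((!Q || Q) || S) -> (Q || R)), !(Q || (S -> P)).
    !(Q || (S -> P)): α-rule — add !Q, !(S -> P).
    !(S -> P): α-rule — add S, !P.
    !!((P || (S -> !S)) || !S): β-rule — branch into (P || (S -> !S))  //  !S.
      branch 2.1 (add (P || (S -> !S))):
        (((!Q || Q) || S) -> (Q || R)): β-rule — branch into !((!Q || Q) || S)  //  (Q || R).
          branch 2.1.1 (add !((!Q || Q) || S)):
            !((!Q || Q) || S): α-rule — add !(!Q || Q), !S.
            × closes — contains both S and !S.
          branch 2.1.2 (add (Q || R)):
            (P || (S -> !S)): β-rule — branch into P  //  (S -> !S).
              branch 2.1.2.1 (add P):
                × closes — contains both P and !P.
              branch 2.1.2.2 (add (S -> !S)):
                (Q || R): β-rule — branch into Q  //  R.
                  branch 2.1.2.2.1 (add Q):
                    × closes — contains both Q and !Q.
                  branch 2.1.2.2.2 (add R):
                    (S -> !S): β-rule — branch into !S  //  !S.
                      branch 2.1.2.2.2.1 (add !S):
                        × closes — contains both S and !S.
                      branch 2.1.2.2.2.2 (add !S):
                        × closes — contains both S and !S.
      branch 2.2 (add !S):
        × closes — contains both S and !S.
9 branches closed, 3 open.
Each open branch fixes some atoms; the unmentioned ones are free. Counting distinct full assignments: branch {P=0, Q=0, R=0, S=1} (none free) contributes 1 new; branch {P=0, Q=0, R=0, S=1} (none free) contributes 0 new; branch {P=0, Q=1, S=1} (R) contributes 2 new. Total: 3.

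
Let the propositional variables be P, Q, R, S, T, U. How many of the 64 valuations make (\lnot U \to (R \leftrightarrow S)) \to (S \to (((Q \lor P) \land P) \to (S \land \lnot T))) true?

Initial set: {T ((\lnot U \to (R \leftrightarrow S)) \to (S \to (((Q \lor P) \land P) \to (S \land \lnot T))))}.
T ((\lnot U \to (R \leftrightarrow S)) \to (S \to (((Q \lor P) \land P) \to (S \land \lnot T)))): β-rule — branch into F (\lnot U \to (R \leftrightarrow S))  //  T (S \to (((Q \lor P) \land P) \to (S \land \lnot T))).
  branch 1 (add F (\lnot U \to (R \leftrightarrow S))):
    F (\lnot U \to (R \leftrightarrow S)): α-rule — add T \lnot U, F (R \leftrightarrow S).
    F (R \leftrightarrow S): β-rule — branch into T R, F S  //  F R, T S.
      branch 1.1 (add T R, F S):
        ○ open, literals {R=1, S=0, U=0}.
      branch 1.2 (add F R, T S):
        ○ open, literals {R=0, S=1, U=0}.
  branch 2 (add T (S \to (((Q \lor P) \land P) \to (S \land \lnot T)))):
    T (S \to (((Q \lor P) \land P) \to (S \land \lnot T))): β-rule — branch into F S  //  T (((Q \lor P) \land P) \to (S \land \lnot T)).
      branch 2.1 (add F S):
        ○ open, literals {S=0}.
      branch 2.2 (add T (((Q \lor P) \land P) \to (S \land \lnot T))):
        T (((Q \lor P) \land P) \to (S \land \lnot T)): β-rule — branch into F ((Q \lor P) \land P)  //  T (S \land \lnot T).
          branch 2.2.1 (add F ((Q \lor P) \land P)):
            F ((Q \lor P) \land P): β-rule — branch into F (Q \lor P)  //  F P.
              branch 2.2.1.1 (add F (Q \lor P)):
                F (Q \lor P): α-rule — add F Q, F P.
                ○ open, literals {P=0, Q=0}.
              branch 2.2.1.2 (add F P):
                ○ open, literals {P=0}.
          branch 2.2.2 (add T (S \land \lnot T)):
            T (S \land \lnot T): α-rule — add T S, T \lnot T.
            ○ open, literals {S=1, T=0}.
0 branches closed, 6 open.
Each open branch fixes some atoms; the unmentioned ones are free. Counting distinct full assignments: branch {R=1, S=0, U=0} (P, Q, T) contributes 8 new; branch {R=0, S=1, U=0} (P, Q, T) contributes 8 new; branch {S=0} (P, Q, R, T, U) contributes 24 new; branch {P=0, Q=0} (R, S, T, U) contributes 6 new; branch {P=0} (Q, R, S, T, U) contributes 6 new; branch {S=1, T=0} (P, Q, R, U) contributes 6 new. Total: 58.

58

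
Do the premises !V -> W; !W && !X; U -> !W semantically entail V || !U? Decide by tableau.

Yes

Initial set: {(!V -> W); (!W && !X); (U -> !W); !(V || !U)}.
(!W && !X): α-rule — add !W, !X.
!(V || !U): α-rule — add !V, !!U.
(!V -> W): β-rule — branch into !!V  //  W.
  branch 1 (add !!V):
    × closes — contains both V and !V.
  branch 2 (add W):
    × closes — contains both W and !W.
All 2 branches close.
Every branch closed, so the premises entail the conclusion.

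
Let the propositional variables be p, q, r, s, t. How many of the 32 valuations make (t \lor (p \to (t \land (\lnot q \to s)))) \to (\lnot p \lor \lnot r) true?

Initial set: {((t \lor (p \to (t \land (\lnot q \to s)))) \to (\lnot p \lor \lnot r))}.
((t \lor (p \to (t \land (\lnot q \to s)))) \to (\lnot p \lor \lnot r)): β-rule — branch into \lnot (t \lor (p \to (t \land (\lnot q \to s))))  //  (\lnot p \lor \lnot r).
  branch 1 (add \lnot (t \lor (p \to (t \land (\lnot q \to s))))):
    \lnot (t \lor (p \to (t \land (\lnot q \to s)))): α-rule — add \lnot t, \lnot (p \to (t \land (\lnot q \to s))).
    \lnot (p \to (t \land (\lnot q \to s))): α-rule — add p, \lnot (t \land (\lnot q \to s)).
    \lnot (t \land (\lnot q \to s)): β-rule — branch into \lnot t  //  \lnot (\lnot q \to s).
      branch 1.1 (add \lnot t):
        ○ open, literals {p=1, t=0}.
      branch 1.2 (add \lnot (\lnot q \to s)):
        \lnot (\lnot q \to s): α-rule — add \lnot q, \lnot s.
        ○ open, literals {p=1, q=0, s=0, t=0}.
  branch 2 (add (\lnot p \lor \lnot r)):
    (\lnot p \lor \lnot r): β-rule — branch into \lnot p  //  \lnot r.
      branch 2.1 (add \lnot p):
        ○ open, literals {p=0}.
      branch 2.2 (add \lnot r):
        ○ open, literals {r=0}.
0 branches closed, 4 open.
Each open branch fixes some atoms; the unmentioned ones are free. Counting distinct full assignments: branch {p=1, t=0} (q, r, s) contributes 8 new; branch {p=1, q=0, s=0, t=0} (r) contributes 0 new; branch {p=0} (q, r, s, t) contributes 16 new; branch {r=0} (p, q, s, t) contributes 4 new. Total: 28.

28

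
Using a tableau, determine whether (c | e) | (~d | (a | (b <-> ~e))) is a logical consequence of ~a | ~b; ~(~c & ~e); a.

Yes

Initial set: {(~a | ~b); ~(~c & ~e); a; ~((c | e) | (~d | (a | (b <-> ~e))))}.
~((c | e) | (~d | (a | (b <-> ~e)))): α-rule — add ~(c | e), ~(~d | (a | (b <-> ~e))).
~(c | e): α-rule — add ~c, ~e.
~(~d | (a | (b <-> ~e))): α-rule — add ~~d, ~(a | (b <-> ~e)).
~(a | (b <-> ~e)): α-rule — add ~a, ~(b <-> ~e).
× closes — contains both a and ~a.
All 1 branch closes.
Every branch closed, so the premises entail the conclusion.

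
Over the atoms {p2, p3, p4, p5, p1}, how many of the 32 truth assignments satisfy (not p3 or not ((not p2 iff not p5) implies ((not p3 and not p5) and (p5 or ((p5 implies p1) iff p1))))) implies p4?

20

Initial set: {((not p3 or not ((not p2 iff not p5) implies ((not p3 and not p5) and (p5 or ((p5 implies p1) iff p1))))) implies p4)}.
((not p3 or not ((not p2 iff not p5) implies ((not p3 and not p5) and (p5 or ((p5 implies p1) iff p1))))) implies p4): β-rule — branch into not (not p3 or not ((not p2 iff not p5) implies ((not p3 and not p5) and (p5 or ((p5 implies p1) iff p1)))))  //  p4.
  branch 1 (add not (not p3 or not ((not p2 iff not p5) implies ((not p3 and not p5) and (p5 or ((p5 implies p1) iff p1)))))):
    not (not p3 or not ((not p2 iff not p5) implies ((not p3 and not p5) and (p5 or ((p5 implies p1) iff p1))))): α-rule — add not not p3, not not ((not p2 iff not p5) implies ((not p3 and not p5) and (p5 or ((p5 implies p1) iff p1)))).
    not not ((not p2 iff not p5) implies ((not p3 and not p5) and (p5 or ((p5 implies p1) iff p1)))): β-rule — branch into not (not p2 iff not p5)  //  ((not p3 and not p5) and (p5 or ((p5 implies p1) iff p1))).
      branch 1.1 (add not (not p2 iff not p5)):
        not (not p2 iff not p5): β-rule — branch into not p2, not not p5  //  not not p2, not p5.
          branch 1.1.1 (add not p2, not not p5):
            ○ open, literals {p2=false, p3=true, p5=true}.
          branch 1.1.2 (add not not p2, not p5):
            ○ open, literals {p2=true, p3=true, p5=false}.
      branch 1.2 (add ((not p3 and not p5) and (p5 or ((p5 implies p1) iff p1)))):
        ((not p3 and not p5) and (p5 or ((p5 implies p1) iff p1))): α-rule — add (not p3 and not p5), (p5 or ((p5 implies p1) iff p1)).
        (not p3 and not p5): α-rule — add not p3, not p5.
        × closes — contains both p3 and not p3.
  branch 2 (add p4):
    ○ open, literals {p4=true}.
1 branch closed, 3 open.
Each open branch fixes some atoms; the unmentioned ones are free. Counting distinct full assignments: branch {p2=false, p3=true, p5=true} (p4, p1) contributes 4 new; branch {p2=true, p3=true, p5=false} (p4, p1) contributes 4 new; branch {p4=true} (p2, p3, p5, p1) contributes 12 new. Total: 20.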